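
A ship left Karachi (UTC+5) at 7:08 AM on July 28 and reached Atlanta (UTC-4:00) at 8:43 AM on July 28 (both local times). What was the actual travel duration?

10 hours 35 minutes

Atlanta is 9:00 behind Karachi.
Clock-face elapsed time (ignoring zones) is 1 hour 35 minutes.
Actual elapsed = 1 hour 35 minutes + 9:00 = 10 hours 35 minutes.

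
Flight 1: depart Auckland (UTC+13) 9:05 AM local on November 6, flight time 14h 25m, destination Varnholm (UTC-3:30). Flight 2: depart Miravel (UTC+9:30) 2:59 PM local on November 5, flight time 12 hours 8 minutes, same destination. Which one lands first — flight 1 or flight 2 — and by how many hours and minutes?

the second, by 16 hours 53 minutes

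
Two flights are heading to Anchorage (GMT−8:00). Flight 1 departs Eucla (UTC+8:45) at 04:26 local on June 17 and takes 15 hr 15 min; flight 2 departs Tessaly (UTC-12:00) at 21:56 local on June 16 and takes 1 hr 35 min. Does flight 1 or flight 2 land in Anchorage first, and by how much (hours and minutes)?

the first, by 35 minutes

Flight 1 in UTC: 04:26 − 8:45 = 19:41 on Jun 16.
+15 hours and 15 minutes → arrive 10:56 UTC on Jun 17.
Flight 2 in UTC: 21:56 + 12:00 = 09:56 on Jun 17.
+1 hour and 35 minutes → arrive 11:31 UTC on Jun 17.
Flight 1 lands earlier by 35 minutes.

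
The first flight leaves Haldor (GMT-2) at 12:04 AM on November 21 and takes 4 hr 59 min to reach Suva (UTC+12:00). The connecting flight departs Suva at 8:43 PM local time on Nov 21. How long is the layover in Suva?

Convert departure to UTC: 12:04 AM + 2:00 = 2:04 AM UTC on Nov 21.
Add 4 hours 59 minutes flight time → 7:03 AM UTC.
Suva is UTC+12:00, so local arrival = 7:03 AM + 12:00 = 7:03 PM on Nov 21.
Layover = 8:43 PM − 7:03 PM = 1 hour 40 minutes.

1 hour 40 minutes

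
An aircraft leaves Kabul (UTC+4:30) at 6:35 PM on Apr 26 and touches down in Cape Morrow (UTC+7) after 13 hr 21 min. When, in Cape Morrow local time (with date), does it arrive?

10:26 AM on Apr 27

Convert departure to UTC: 6:35 PM − 4:30 = 2:05 PM UTC on Apr 26.
Add 13 hours and 21 minutes travel time → 3:26 AM UTC (Apr 27).
Cape Morrow is UTC+7:00, so local arrival = 3:26 AM + 7:00 = 10:26 AM on Apr 27.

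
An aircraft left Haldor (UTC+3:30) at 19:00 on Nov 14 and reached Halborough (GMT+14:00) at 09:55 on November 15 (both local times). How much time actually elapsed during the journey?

4 hours 25 minutes

Departure in UTC: 19:00 − 3:30 = 15:30 on Nov 14.
Arrival in UTC: 09:55 − 14:00 = 19:55 on Nov 14.
Elapsed = 19:55 − 15:30 = 4 hours 25 minutes.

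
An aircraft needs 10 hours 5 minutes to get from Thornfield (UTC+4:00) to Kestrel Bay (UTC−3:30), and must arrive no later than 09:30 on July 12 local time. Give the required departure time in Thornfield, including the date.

Target arrival in UTC: 09:30 + 3:30 = 13:00 on Jul 12.
Subtract 10 hours 5 minutes → departure 02:55 UTC on Jul 12.
Thornfield is UTC+4:00: 02:55 + 4:00 = 06:55 on Jul 12.

06:55 on Jul 12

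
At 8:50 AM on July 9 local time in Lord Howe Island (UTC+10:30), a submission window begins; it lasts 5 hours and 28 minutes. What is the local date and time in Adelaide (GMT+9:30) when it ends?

1:18 PM on Jul 9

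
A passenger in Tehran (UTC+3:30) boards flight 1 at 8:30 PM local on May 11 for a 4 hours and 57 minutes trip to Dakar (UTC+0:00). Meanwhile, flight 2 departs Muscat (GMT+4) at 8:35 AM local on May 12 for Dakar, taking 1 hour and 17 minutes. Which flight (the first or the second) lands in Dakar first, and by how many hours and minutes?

Flight 1 in UTC: 8:30 PM − 3:30 = 5:00 PM on May 11.
+4 hours and 57 minutes → arrive 9:57 PM UTC on May 11.
Flight 2 in UTC: 8:35 AM − 4:00 = 4:35 AM on May 12.
+1 hour 17 minutes → arrive 5:52 AM UTC on May 12.
Flight 1 lands earlier by 7 hours 55 minutes.

the first, by 7 hours 55 minutes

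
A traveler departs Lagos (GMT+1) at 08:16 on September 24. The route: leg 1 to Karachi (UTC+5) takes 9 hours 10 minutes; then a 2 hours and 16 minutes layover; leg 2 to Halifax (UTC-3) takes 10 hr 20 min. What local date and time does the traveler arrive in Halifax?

02:02 on September 25

Convert departure to UTC: 08:16 − 1:00 = 07:16 UTC on Sep 24.
Add 9 hours and 10 minutes leg 1 → 16:26 UTC.
Add 2 hours 16 minutes layover in Karachi → 18:42 UTC.
Add 10 hours 20 minutes leg 2 → 05:02 UTC (Sep 25).
Halifax is UTC−3:00, so local arrival = 05:02 − 3:00 = 02:02 on Sep 25.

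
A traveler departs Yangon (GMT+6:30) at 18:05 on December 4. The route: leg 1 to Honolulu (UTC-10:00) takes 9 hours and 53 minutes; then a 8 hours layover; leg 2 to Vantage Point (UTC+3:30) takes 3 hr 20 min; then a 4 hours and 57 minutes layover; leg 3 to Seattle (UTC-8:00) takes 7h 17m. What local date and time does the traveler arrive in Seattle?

13:02 on December 5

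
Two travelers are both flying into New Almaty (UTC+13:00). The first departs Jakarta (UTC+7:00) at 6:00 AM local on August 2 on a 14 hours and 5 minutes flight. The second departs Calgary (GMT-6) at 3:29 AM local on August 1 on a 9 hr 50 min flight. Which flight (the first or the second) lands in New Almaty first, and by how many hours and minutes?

Flight 1 in UTC: 6:00 AM − 7:00 = 11:00 PM on Aug 1.
+14 hours 5 minutes → arrive 1:05 PM UTC on Aug 2.
Flight 2 in UTC: 3:29 AM + 6:00 = 9:29 AM on Aug 1.
+9 hours 50 minutes → arrive 7:19 PM UTC on Aug 1.
Flight 2 lands earlier by 17 hours 46 minutes.

the second, by 17 hours 46 minutes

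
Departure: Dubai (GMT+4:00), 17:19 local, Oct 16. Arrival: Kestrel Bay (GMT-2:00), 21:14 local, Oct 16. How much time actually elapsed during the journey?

Departure in UTC: 17:19 − 4:00 = 13:19 on Oct 16.
Arrival in UTC: 21:14 + 2:00 = 23:14 on Oct 16.
Elapsed = 23:14 − 13:19 = 9 hours 55 minutes.

9 hours 55 minutes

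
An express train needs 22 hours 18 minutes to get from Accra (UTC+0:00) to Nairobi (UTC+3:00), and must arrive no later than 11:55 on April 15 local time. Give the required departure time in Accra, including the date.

Target arrival in UTC: 11:55 − 3:00 = 08:55 on Apr 15.
Subtract 22 hours and 18 minutes → departure 10:37 UTC on Apr 14.
Accra is UTC+0, so departure is 10:37 on Apr 14.

10:37 on April 14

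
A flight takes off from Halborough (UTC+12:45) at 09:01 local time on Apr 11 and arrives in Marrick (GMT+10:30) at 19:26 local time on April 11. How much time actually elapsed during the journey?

12 hours 40 minutes

Departure in UTC: 09:01 − 12:45 = 20:16 on Apr 10.
Arrival in UTC: 19:26 − 10:30 = 08:56 on Apr 11.
Elapsed = 08:56 − 20:16 (+1 day) = 12 hours 40 minutes.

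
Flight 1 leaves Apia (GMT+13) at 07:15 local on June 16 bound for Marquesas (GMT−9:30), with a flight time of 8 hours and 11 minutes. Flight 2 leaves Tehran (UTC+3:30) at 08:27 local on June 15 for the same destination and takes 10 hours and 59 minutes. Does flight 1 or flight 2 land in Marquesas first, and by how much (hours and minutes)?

Flight 1 in UTC: 07:15 − 13:00 = 18:15 on Jun 15.
+8 hours 11 minutes → arrive 02:26 UTC on Jun 16.
Flight 2 in UTC: 08:27 − 3:30 = 04:57 on Jun 15.
+10 hours 59 minutes → arrive 15:56 UTC on Jun 15.
Flight 2 lands earlier by 10 hours 30 minutes.

the second, by 10 hours 30 minutes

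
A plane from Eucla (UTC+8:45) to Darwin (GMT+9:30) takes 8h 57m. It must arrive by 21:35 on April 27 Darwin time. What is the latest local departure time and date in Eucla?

Target arrival in UTC: 21:35 − 9:30 = 12:05 on Apr 27.
Subtract 8 hours 57 minutes → departure 03:08 UTC on Apr 27.
Eucla is UTC+8:45: 03:08 + 8:45 = 11:53 on Apr 27.

11:53 on April 27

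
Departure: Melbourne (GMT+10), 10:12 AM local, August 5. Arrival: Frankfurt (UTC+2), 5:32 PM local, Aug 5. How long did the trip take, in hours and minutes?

Departure in UTC: 10:12 AM − 10:00 = 12:12 AM on Aug 5.
Arrival in UTC: 5:32 PM − 2:00 = 3:32 PM on Aug 5.
Elapsed = 3:32 PM − 12:12 AM = 15 hours 20 minutes.

15 hours 20 minutes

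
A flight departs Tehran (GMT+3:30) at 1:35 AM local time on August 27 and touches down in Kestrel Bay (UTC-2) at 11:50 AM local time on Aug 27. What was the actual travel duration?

15 hours 45 minutes

Departure in UTC: 1:35 AM − 3:30 = 10:05 PM on Aug 26.
Arrival in UTC: 11:50 AM + 2:00 = 1:50 PM on Aug 27.
Elapsed = 1:50 PM − 10:05 PM (+1 day) = 15 hours 45 minutes.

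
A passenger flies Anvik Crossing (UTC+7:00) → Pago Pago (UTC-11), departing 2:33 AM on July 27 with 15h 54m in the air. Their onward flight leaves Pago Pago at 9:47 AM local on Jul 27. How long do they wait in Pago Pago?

9 hours 20 minutes

Convert departure to UTC: 2:33 AM − 7:00 = 7:33 PM UTC on Jul 26.
Add 15 hours and 54 minutes flight time → 11:27 AM UTC (Jul 27).
Pago Pago is UTC−11:00, so local arrival = 11:27 AM − 11:00 = 12:27 AM on Jul 27.
Layover = 9:47 AM − 12:27 AM = 9 hours 20 minutes.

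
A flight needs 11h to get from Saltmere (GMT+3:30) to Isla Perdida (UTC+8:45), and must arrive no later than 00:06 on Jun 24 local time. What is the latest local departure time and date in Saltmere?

Target arrival in UTC: 00:06 − 8:45 = 15:21 on Jun 23.
Subtract 11 hours → departure 04:21 UTC on Jun 23.
Saltmere is UTC+3:30: 04:21 + 3:30 = 07:51 on Jun 23.

07:51 on June 23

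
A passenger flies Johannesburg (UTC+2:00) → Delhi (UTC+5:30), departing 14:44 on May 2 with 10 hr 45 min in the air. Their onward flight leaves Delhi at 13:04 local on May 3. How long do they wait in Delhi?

8 hours 5 minutes

Convert departure to UTC: 14:44 − 2:00 = 12:44 UTC on May 2.
Add 10 hours 45 minutes flight time → 23:29 UTC.
Delhi is UTC+5:30, so local arrival = 23:29 + 5:30 = 04:59 on May 3.
Layover = 13:04 − 04:59 = 8 hours 5 minutes.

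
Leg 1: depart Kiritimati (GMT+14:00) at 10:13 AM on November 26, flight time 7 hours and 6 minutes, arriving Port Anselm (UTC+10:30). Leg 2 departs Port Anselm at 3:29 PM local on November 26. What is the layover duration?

Convert departure to UTC: 10:13 AM − 14:00 = 8:13 PM UTC on Nov 25.
Add 7 hours and 6 minutes flight time → 3:19 AM UTC (Nov 26).
Port Anselm is UTC+10:30, so local arrival = 3:19 AM + 10:30 = 1:49 PM on Nov 26.
Layover = 3:29 PM − 1:49 PM = 1 hour 40 minutes.

1 hour 40 minutes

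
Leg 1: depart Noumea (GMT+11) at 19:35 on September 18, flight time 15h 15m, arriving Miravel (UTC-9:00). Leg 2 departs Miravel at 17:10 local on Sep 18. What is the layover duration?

2 hours 20 minutes

Convert departure to UTC: 19:35 − 11:00 = 08:35 UTC on Sep 18.
Add 15 hours and 15 minutes flight time → 23:50 UTC.
Miravel is UTC−9:00, so local arrival = 23:50 − 9:00 = 14:50 on Sep 18.
Layover = 17:10 − 14:50 = 2 hours 20 minutes.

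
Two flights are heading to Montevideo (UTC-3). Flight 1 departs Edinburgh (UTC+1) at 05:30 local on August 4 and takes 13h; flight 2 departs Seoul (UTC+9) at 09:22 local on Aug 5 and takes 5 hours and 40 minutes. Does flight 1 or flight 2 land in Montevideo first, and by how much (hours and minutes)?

Flight 1 in UTC: 05:30 − 1:00 = 04:30 on Aug 4.
+13 hours → arrive 17:30 UTC on Aug 4.
Flight 2 in UTC: 09:22 − 9:00 = 00:22 on Aug 5.
+5 hours 40 minutes → arrive 06:02 UTC on Aug 5.
Flight 1 lands earlier by 12 hours 32 minutes.

the first, by 12 hours 32 minutes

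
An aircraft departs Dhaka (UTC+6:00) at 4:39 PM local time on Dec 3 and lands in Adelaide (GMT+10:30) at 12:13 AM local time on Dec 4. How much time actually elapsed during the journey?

3 hours 4 minutes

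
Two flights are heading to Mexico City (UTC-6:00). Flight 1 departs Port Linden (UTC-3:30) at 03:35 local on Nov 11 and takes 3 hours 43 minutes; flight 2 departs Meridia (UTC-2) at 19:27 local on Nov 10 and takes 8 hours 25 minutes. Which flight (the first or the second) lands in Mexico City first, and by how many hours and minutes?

the second, by 4 hours 56 minutes

Flight 1 in UTC: 03:35 + 3:30 = 07:05 on Nov 11.
+3 hours and 43 minutes → arrive 10:48 UTC on Nov 11.
Flight 2 in UTC: 19:27 + 2:00 = 21:27 on Nov 10.
+8 hours 25 minutes → arrive 05:52 UTC on Nov 11.
Flight 2 lands earlier by 4 hours 56 minutes.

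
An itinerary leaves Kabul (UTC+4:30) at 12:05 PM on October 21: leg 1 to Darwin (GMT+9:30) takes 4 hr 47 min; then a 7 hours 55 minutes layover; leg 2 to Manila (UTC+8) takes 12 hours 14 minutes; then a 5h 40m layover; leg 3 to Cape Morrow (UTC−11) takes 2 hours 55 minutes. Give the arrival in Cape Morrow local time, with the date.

6:06 AM on October 22

Convert departure to UTC: 12:05 PM − 4:30 = 7:35 AM UTC on Oct 21.
Add 4 hours and 47 minutes leg 1 → 12:22 PM UTC.
Add 7 hours and 55 minutes layover in Darwin → 8:17 PM UTC.
Add 12 hours and 14 minutes leg 2 → 8:31 AM UTC (Oct 22).
Add 5 hours 40 minutes layover in Manila → 2:11 PM UTC.
Add 2 hours and 55 minutes leg 3 → 5:06 PM UTC.
Cape Morrow is UTC−11:00, so local arrival = 5:06 PM − 11:00 = 6:06 AM on Oct 22.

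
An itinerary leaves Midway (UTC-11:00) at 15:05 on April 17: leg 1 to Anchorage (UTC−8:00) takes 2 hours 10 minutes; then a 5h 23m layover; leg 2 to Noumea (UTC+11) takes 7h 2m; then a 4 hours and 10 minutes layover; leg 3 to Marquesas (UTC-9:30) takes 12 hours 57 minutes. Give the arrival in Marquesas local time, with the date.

00:17 on Apr 19

Convert departure to UTC: 15:05 + 11:00 = 02:05 UTC on Apr 18.
Add 2 hours 10 minutes leg 1 → 04:15 UTC.
Add 5 hours 23 minutes layover in Anchorage → 09:38 UTC.
Add 7 hours and 2 minutes leg 2 → 16:40 UTC.
Add 4 hours and 10 minutes layover in Noumea → 20:50 UTC.
Add 12 hours 57 minutes leg 3 → 09:47 UTC (Apr 19).
Marquesas is UTC−9:30, so local arrival = 09:47 − 9:30 = 00:17 on Apr 19.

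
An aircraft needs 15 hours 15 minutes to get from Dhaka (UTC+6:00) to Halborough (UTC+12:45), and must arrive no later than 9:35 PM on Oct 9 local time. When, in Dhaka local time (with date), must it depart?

11:35 PM on October 8

Target arrival in UTC: 9:35 PM − 12:45 = 8:50 AM on Oct 9.
Subtract 15 hours and 15 minutes → departure 5:35 PM UTC on Oct 8.
Dhaka is UTC+6:00: 5:35 PM + 6:00 = 11:35 PM on Oct 8.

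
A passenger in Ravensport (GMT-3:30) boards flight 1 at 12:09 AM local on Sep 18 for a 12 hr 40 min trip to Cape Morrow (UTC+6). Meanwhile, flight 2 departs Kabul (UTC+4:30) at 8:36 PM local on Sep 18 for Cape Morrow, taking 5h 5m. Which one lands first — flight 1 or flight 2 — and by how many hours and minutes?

Flight 1 in UTC: 12:09 AM + 3:30 = 3:39 AM on Sep 18.
+12 hours and 40 minutes → arrive 4:19 PM UTC on Sep 18.
Flight 2 in UTC: 8:36 PM − 4:30 = 4:06 PM on Sep 18.
+5 hours 5 minutes → arrive 9:11 PM UTC on Sep 18.
Flight 1 lands earlier by 4 hours 52 minutes.

the first, by 4 hours 52 minutes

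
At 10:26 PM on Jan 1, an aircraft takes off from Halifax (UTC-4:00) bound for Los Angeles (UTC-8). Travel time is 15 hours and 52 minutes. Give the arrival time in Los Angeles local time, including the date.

10:18 AM on Jan 2

Convert departure to UTC: 10:26 PM + 4:00 = 2:26 AM UTC on Jan 2.
Add 15 hours 52 minutes travel time → 6:18 PM UTC.
Los Angeles is UTC−8:00, so local arrival = 6:18 PM − 8:00 = 10:18 AM on Jan 2.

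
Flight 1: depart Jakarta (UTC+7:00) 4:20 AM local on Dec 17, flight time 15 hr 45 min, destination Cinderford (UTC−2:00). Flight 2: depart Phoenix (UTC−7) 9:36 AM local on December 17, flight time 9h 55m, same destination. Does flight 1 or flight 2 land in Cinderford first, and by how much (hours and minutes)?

the first, by 13 hours 26 minutes

Flight 1 in UTC: 4:20 AM − 7:00 = 9:20 PM on Dec 16.
+15 hours 45 minutes → arrive 1:05 PM UTC on Dec 17.
Flight 2 in UTC: 9:36 AM + 7:00 = 4:36 PM on Dec 17.
+9 hours and 55 minutes → arrive 2:31 AM UTC on Dec 18.
Flight 1 lands earlier by 13 hours 26 minutes.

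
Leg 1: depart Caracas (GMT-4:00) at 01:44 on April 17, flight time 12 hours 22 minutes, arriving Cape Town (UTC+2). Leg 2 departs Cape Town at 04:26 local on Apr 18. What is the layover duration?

Convert departure to UTC: 01:44 + 4:00 = 05:44 UTC on Apr 17.
Add 12 hours and 22 minutes flight time → 18:06 UTC.
Cape Town is UTC+2:00, so local arrival = 18:06 + 2:00 = 20:06 on Apr 17.
Layover = 04:26 − 20:06 (+1 day) = 8 hours 20 minutes.

8 hours 20 minutes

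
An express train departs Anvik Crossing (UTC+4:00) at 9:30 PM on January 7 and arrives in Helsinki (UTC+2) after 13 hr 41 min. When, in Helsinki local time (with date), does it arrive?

Helsinki is 2:00 behind Anvik Crossing.
After 13 hours and 41 minutes it is 11:11 AM (Jan 8) in Anvik Crossing.
Shift by the zone difference: 11:11 AM − 2:00 = 9:11 AM on Jan 8 in Helsinki.

9:11 AM on Jan 8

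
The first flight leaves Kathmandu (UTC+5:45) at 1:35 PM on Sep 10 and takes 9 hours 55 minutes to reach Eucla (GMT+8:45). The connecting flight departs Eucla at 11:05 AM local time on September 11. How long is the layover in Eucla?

Convert departure to UTC: 1:35 PM − 5:45 = 7:50 AM UTC on Sep 10.
Add 9 hours and 55 minutes flight time → 5:45 PM UTC.
Eucla is UTC+8:45, so local arrival = 5:45 PM + 8:45 = 2:30 AM on Sep 11.
Layover = 11:05 AM − 2:30 AM = 8 hours 35 minutes.

8 hours 35 minutes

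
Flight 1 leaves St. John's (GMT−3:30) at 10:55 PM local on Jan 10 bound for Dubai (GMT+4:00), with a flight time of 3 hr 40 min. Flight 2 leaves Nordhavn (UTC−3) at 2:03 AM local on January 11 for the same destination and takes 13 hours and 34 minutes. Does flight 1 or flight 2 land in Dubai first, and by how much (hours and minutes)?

Flight 1 in UTC: 10:55 PM + 3:30 = 2:25 AM on Jan 11.
+3 hours and 40 minutes → arrive 6:05 AM UTC on Jan 11.
Flight 2 in UTC: 2:03 AM + 3:00 = 5:03 AM on Jan 11.
+13 hours and 34 minutes → arrive 6:37 PM UTC on Jan 11.
Flight 1 lands earlier by 12 hours 32 minutes.

the first, by 12 hours 32 minutes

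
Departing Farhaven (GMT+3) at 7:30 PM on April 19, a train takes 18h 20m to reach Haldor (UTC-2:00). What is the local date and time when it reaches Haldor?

Convert departure to UTC: 7:30 PM − 3:00 = 4:30 PM UTC on Apr 19.
Add 18 hours and 20 minutes travel time → 10:50 AM UTC (Apr 20).
Haldor is UTC−2:00, so local arrival = 10:50 AM − 2:00 = 8:50 AM on Apr 20.

8:50 AM on April 20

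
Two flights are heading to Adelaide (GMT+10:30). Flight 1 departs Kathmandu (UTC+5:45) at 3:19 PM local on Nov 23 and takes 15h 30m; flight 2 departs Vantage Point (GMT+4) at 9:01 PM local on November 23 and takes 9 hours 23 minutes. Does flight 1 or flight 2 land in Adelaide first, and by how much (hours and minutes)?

the first, by 1 hour 20 minutes

Flight 1 in UTC: 3:19 PM − 5:45 = 9:34 AM on Nov 23.
+15 hours 30 minutes → arrive 1:04 AM UTC on Nov 24.
Flight 2 in UTC: 9:01 PM − 4:00 = 5:01 PM on Nov 23.
+9 hours 23 minutes → arrive 2:24 AM UTC on Nov 24.
Flight 1 lands earlier by 1 hour 20 minutes.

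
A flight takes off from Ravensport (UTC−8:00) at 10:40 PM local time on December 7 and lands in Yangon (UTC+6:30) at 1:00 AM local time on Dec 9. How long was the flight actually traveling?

Departure in UTC: 10:40 PM + 8:00 = 6:40 AM on Dec 8.
Arrival in UTC: 1:00 AM − 6:30 = 6:30 PM on Dec 8.
Elapsed = 6:30 PM − 6:40 AM = 11 hours 50 minutes.

11 hours 50 minutes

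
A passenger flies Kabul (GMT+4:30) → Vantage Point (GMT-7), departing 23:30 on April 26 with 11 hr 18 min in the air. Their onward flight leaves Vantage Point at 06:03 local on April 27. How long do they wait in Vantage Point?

6 hours 45 minutes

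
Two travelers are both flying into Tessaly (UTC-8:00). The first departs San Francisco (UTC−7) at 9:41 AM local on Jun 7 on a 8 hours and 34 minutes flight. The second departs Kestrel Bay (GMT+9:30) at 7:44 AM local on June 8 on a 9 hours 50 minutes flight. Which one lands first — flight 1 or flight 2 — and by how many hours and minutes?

the first, by 6 hours 49 minutes

Flight 1 in UTC: 9:41 AM + 7:00 = 4:41 PM on Jun 7.
+8 hours and 34 minutes → arrive 1:15 AM UTC on Jun 8.
Flight 2 in UTC: 7:44 AM − 9:30 = 10:14 PM on Jun 7.
+9 hours and 50 minutes → arrive 8:04 AM UTC on Jun 8.
Flight 1 lands earlier by 6 hours 49 minutes.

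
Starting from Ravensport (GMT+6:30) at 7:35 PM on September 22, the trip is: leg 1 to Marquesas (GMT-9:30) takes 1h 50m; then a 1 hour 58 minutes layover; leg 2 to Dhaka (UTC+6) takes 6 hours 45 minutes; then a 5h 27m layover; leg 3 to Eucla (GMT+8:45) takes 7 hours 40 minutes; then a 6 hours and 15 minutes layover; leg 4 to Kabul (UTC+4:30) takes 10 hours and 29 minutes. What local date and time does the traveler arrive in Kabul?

Convert departure to UTC: 7:35 PM − 6:30 = 1:05 PM UTC on Sep 22.
Add 1 hour and 50 minutes leg 1 → 2:55 PM UTC.
Add 1 hour and 58 minutes layover in Marquesas → 4:53 PM UTC.
Add 6 hours and 45 minutes leg 2 → 11:38 PM UTC.
Add 5 hours and 27 minutes layover in Dhaka → 5:05 AM UTC (Sep 23).
Add 7 hours 40 minutes leg 3 → 12:45 PM UTC.
Add 6 hours and 15 minutes layover in Eucla → 7:00 PM UTC.
Add 10 hours 29 minutes leg 4 → 5:29 AM UTC (Sep 24).
Kabul is UTC+4:30, so local arrival = 5:29 AM + 4:30 = 9:59 AM on Sep 24.

9:59 AM on September 24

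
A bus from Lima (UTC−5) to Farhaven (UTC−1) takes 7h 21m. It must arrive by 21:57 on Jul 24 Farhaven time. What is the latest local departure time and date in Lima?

10:36 on Jul 24

Target arrival in UTC: 21:57 + 1:00 = 22:57 on Jul 24.
Subtract 7 hours and 21 minutes → departure 15:36 UTC on Jul 24.
Lima is UTC−5:00: 15:36 − 5:00 = 10:36 on Jul 24.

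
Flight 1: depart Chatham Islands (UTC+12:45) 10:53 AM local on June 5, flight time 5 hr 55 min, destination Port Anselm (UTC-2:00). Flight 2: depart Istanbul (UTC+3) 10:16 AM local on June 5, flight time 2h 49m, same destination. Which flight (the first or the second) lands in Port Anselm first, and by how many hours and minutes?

Flight 1 in UTC: 10:53 AM − 12:45 = 10:08 PM on Jun 4.
+5 hours 55 minutes → arrive 4:03 AM UTC on Jun 5.
Flight 2 in UTC: 10:16 AM − 3:00 = 7:16 AM on Jun 5.
+2 hours and 49 minutes → arrive 10:05 AM UTC on Jun 5.
Flight 1 lands earlier by 6 hours 2 minutes.

the first, by 6 hours 2 minutes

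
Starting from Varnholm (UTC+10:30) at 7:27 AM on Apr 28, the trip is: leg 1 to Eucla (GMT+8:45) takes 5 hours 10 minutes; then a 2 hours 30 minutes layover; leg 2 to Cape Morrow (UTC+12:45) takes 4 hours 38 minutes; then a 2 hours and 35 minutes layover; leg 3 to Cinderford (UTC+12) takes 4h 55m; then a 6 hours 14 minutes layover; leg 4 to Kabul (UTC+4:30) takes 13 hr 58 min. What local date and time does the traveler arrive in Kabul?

Convert departure to UTC: 7:27 AM − 10:30 = 8:57 PM UTC on Apr 27.
Add 5 hours 10 minutes leg 1 → 2:07 AM UTC (Apr 28).
Add 2 hours 30 minutes layover in Eucla → 4:37 AM UTC.
Add 4 hours 38 minutes leg 2 → 9:15 AM UTC.
Add 2 hours 35 minutes layover in Cape Morrow → 11:50 AM UTC.
Add 4 hours 55 minutes leg 3 → 4:45 PM UTC.
Add 6 hours 14 minutes layover in Cinderford → 10:59 PM UTC.
Add 13 hours 58 minutes leg 4 → 12:57 PM UTC (Apr 29).
Kabul is UTC+4:30, so local arrival = 12:57 PM + 4:30 = 5:27 PM on Apr 29.

5:27 PM on Apr 29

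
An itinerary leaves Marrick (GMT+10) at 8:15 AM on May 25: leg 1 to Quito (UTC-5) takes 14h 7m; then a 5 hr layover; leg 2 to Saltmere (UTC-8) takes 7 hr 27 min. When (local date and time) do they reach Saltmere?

Convert departure to UTC: 8:15 AM − 10:00 = 10:15 PM UTC on May 24.
Add 14 hours and 7 minutes leg 1 → 12:22 PM UTC (May 25).
Add 5 hours layover in Quito → 5:22 PM UTC.
Add 7 hours and 27 minutes leg 2 → 12:49 AM UTC (May 26).
Saltmere is UTC−8:00, so local arrival = 12:49 AM − 8:00 = 4:49 PM on May 25.

4:49 PM on May 25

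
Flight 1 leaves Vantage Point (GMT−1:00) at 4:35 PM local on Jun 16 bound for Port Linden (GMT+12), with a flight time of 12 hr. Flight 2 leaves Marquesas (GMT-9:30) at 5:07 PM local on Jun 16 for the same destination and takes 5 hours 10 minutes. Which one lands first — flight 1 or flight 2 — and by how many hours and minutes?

the first, by 2 hours 12 minutes

Flight 1 in UTC: 4:35 PM + 1:00 = 5:35 PM on Jun 16.
+12 hours → arrive 5:35 AM UTC on Jun 17.
Flight 2 in UTC: 5:07 PM + 9:30 = 2:37 AM on Jun 17.
+5 hours and 10 minutes → arrive 7:47 AM UTC on Jun 17.
Flight 1 lands earlier by 2 hours 12 minutes.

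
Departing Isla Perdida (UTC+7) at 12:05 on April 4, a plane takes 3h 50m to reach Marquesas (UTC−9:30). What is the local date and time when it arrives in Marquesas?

23:25 on April 3

Convert departure to UTC: 12:05 − 7:00 = 05:05 UTC on Apr 4.
Add 3 hours and 50 minutes travel time → 08:55 UTC.
Marquesas is UTC−9:30, so local arrival = 08:55 − 9:30 = 23:25 on Apr 3.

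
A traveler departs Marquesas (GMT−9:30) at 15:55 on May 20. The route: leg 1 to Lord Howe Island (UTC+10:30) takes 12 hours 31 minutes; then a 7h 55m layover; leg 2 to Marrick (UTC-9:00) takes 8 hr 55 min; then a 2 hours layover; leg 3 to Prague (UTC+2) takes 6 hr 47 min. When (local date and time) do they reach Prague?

Convert departure to UTC: 15:55 + 9:30 = 01:25 UTC on May 21.
Add 12 hours and 31 minutes leg 1 → 13:56 UTC.
Add 7 hours 55 minutes layover in Lord Howe Island → 21:51 UTC.
Add 8 hours 55 minutes leg 2 → 06:46 UTC (May 22).
Add 2 hours layover in Marrick → 08:46 UTC.
Add 6 hours and 47 minutes leg 3 → 15:33 UTC.
Prague is UTC+2:00, so local arrival = 15:33 + 2:00 = 17:33 on May 22.

17:33 on May 22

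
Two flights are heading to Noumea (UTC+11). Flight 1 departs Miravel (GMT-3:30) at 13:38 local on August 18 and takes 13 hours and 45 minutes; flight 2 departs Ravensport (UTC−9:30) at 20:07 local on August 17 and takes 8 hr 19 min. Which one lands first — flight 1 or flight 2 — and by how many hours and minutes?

Flight 1 in UTC: 13:38 + 3:30 = 17:08 on Aug 18.
+13 hours and 45 minutes → arrive 06:53 UTC on Aug 19.
Flight 2 in UTC: 20:07 + 9:30 = 05:37 on Aug 18.
+8 hours 19 minutes → arrive 13:56 UTC on Aug 18.
Flight 2 lands earlier by 16 hours 57 minutes.

the second, by 16 hours 57 minutes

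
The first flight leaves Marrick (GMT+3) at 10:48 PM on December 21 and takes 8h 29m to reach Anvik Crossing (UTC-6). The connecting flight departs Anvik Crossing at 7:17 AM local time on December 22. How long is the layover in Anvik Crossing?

Convert departure to UTC: 10:48 PM − 3:00 = 7:48 PM UTC on Dec 21.
Add 8 hours and 29 minutes flight time → 4:17 AM UTC (Dec 22).
Anvik Crossing is UTC−6:00, so local arrival = 4:17 AM − 6:00 = 10:17 PM on Dec 21.
Layover = 7:17 AM − 10:17 PM (+1 day) = 9 hours.

9 hours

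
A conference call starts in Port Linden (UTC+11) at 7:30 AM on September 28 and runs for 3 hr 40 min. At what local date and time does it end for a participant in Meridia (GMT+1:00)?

Convert start to UTC: 7:30 AM − 11:00 = 8:30 PM UTC on Sep 27.
Add 3 hours 40 minutes duration → 12:10 AM UTC (Sep 28).
Meridia is UTC+1:00, so local end time = 12:10 AM + 1:00 = 1:10 AM on Sep 28.

1:10 AM on September 28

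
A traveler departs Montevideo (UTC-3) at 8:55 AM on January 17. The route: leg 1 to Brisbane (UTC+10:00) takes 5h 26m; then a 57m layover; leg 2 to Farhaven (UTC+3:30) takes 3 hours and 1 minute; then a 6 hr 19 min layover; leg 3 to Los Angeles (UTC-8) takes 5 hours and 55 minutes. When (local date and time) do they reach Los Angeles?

Convert departure to UTC: 8:55 AM + 3:00 = 11:55 AM UTC on Jan 17.
Add 5 hours 26 minutes leg 1 → 5:21 PM UTC.
Add 57 minutes layover in Brisbane → 6:18 PM UTC.
Add 3 hours 1 minute leg 2 → 9:19 PM UTC.
Add 6 hours and 19 minutes layover in Farhaven → 3:38 AM UTC (Jan 18).
Add 5 hours and 55 minutes leg 3 → 9:33 AM UTC.
Los Angeles is UTC−8:00, so local arrival = 9:33 AM − 8:00 = 1:33 AM on Jan 18.

1:33 AM on Jan 18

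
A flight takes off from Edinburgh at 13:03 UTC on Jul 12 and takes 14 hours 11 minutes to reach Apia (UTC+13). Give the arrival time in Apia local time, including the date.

16:14 on July 13

Departure is given in UTC: 13:03 on Jul 12.
Add 14 hours and 11 minutes → 03:14 UTC (Jul 13).
Apia is UTC+13:00: 03:14 + 13:00 = 16:14 on Jul 13.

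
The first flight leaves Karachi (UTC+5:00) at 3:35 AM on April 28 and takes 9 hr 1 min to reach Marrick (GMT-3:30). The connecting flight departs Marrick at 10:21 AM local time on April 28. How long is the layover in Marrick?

Convert departure to UTC: 3:35 AM − 5:00 = 10:35 PM UTC on Apr 27.
Add 9 hours and 1 minute flight time → 7:36 AM UTC (Apr 28).
Marrick is UTC−3:30, so local arrival = 7:36 AM − 3:30 = 4:06 AM on Apr 28.
Layover = 10:21 AM − 4:06 AM = 6 hours 15 minutes.

6 hours 15 minutes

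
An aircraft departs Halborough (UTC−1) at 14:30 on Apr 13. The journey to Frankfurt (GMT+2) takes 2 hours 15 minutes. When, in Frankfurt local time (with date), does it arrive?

Frankfurt is 3:00 ahead of Halborough.
After 2 hours 15 minutes it is 16:45 in Halborough.
Shift by the zone difference: 16:45 + 3:00 = 19:45 on Apr 13 in Frankfurt.

19:45 on April 13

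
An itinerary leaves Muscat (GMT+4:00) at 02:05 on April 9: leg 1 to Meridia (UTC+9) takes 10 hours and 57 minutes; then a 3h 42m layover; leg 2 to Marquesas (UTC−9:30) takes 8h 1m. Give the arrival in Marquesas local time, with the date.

Convert departure to UTC: 02:05 − 4:00 = 22:05 UTC on Apr 8.
Add 10 hours 57 minutes leg 1 → 09:02 UTC (Apr 9).
Add 3 hours and 42 minutes layover in Meridia → 12:44 UTC.
Add 8 hours and 1 minute leg 2 → 20:45 UTC.
Marquesas is UTC−9:30, so local arrival = 20:45 − 9:30 = 11:15 on Apr 9.

11:15 on April 9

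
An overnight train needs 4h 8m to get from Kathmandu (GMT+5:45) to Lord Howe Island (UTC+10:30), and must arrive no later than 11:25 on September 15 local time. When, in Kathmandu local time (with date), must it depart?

02:32 on September 15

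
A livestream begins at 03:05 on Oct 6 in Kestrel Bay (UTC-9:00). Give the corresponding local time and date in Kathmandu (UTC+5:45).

17:50 on Oct 6

Kathmandu is 14:45 ahead of Kestrel Bay.
Shift by the zone difference: 03:05 + 14:45 = 17:50 on Oct 6 in Kathmandu.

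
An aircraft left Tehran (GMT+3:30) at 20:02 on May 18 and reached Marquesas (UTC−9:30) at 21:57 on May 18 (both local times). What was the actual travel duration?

14 hours 55 minutes

Marquesas is 13:00 behind Tehran.
Clock-face elapsed time (ignoring zones) is 1 hour 55 minutes.
Actual elapsed = 1 hour 55 minutes + 13:00 = 14 hours 55 minutes.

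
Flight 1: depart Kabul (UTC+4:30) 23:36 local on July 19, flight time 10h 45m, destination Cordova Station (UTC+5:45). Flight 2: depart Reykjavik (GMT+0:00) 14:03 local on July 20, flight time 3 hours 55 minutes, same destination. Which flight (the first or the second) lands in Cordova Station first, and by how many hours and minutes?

Flight 1 in UTC: 23:36 − 4:30 = 19:06 on Jul 19.
+10 hours 45 minutes → arrive 05:51 UTC on Jul 20.
Flight 2 departs at 14:03 UTC (Jul 20).
+3 hours and 55 minutes → arrive 17:58 UTC on Jul 20.
Flight 1 lands earlier by 12 hours 7 minutes.

the first, by 12 hours 7 minutes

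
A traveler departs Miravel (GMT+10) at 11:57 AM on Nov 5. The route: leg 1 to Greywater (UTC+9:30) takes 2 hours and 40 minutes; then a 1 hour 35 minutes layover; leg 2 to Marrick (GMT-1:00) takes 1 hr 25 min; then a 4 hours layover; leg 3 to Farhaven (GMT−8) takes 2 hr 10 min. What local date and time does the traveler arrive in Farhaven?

5:47 AM on November 5

Convert departure to UTC: 11:57 AM − 10:00 = 1:57 AM UTC on Nov 5.
Add 2 hours and 40 minutes leg 1 → 4:37 AM UTC.
Add 1 hour and 35 minutes layover in Greywater → 6:12 AM UTC.
Add 1 hour and 25 minutes leg 2 → 7:37 AM UTC.
Add 4 hours layover in Marrick → 11:37 AM UTC.
Add 2 hours 10 minutes leg 3 → 1:47 PM UTC.
Farhaven is UTC−8:00, so local arrival = 1:47 PM − 8:00 = 5:47 AM on Nov 5.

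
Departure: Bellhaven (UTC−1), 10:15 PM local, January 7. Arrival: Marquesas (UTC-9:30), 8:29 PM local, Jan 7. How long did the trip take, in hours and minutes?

6 hours 44 minutes

Departure in UTC: 10:15 PM + 1:00 = 11:15 PM on Jan 7.
Arrival in UTC: 8:29 PM + 9:30 = 5:59 AM on Jan 8.
Elapsed = 5:59 AM − 11:15 PM (+1 day) = 6 hours 44 minutes.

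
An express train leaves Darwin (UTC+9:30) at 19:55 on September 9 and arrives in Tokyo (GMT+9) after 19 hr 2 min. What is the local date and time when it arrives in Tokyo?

14:27 on Sep 10

Tokyo is 0:30 behind Darwin.
After 19 hours and 2 minutes it is 14:57 (Sep 10) in Darwin.
Shift by the zone difference: 14:57 − 0:30 = 14:27 on Sep 10 in Tokyo.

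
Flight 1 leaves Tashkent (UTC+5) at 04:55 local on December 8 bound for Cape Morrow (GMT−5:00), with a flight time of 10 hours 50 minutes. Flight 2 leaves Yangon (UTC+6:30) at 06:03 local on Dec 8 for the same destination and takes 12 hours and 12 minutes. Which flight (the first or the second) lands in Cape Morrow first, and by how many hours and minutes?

the first, by 1 hour

Flight 1 in UTC: 04:55 − 5:00 = 23:55 on Dec 7.
+10 hours and 50 minutes → arrive 10:45 UTC on Dec 8.
Flight 2 in UTC: 06:03 − 6:30 = 23:33 on Dec 7.
+12 hours 12 minutes → arrive 11:45 UTC on Dec 8.
Flight 1 lands earlier by 1 hour.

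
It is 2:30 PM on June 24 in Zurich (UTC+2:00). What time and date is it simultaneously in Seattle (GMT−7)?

5:30 AM on June 24

Seattle is 9:00 behind Zurich.
Shift by the zone difference: 2:30 PM − 9:00 = 5:30 AM on Jun 24 in Seattle.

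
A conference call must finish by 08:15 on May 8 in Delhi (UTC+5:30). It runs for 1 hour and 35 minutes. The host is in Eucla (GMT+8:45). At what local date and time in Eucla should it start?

Target end time in UTC: 08:15 − 5:30 = 02:45 on May 8.
Subtract 1 hour and 35 minutes → start 01:10 UTC on May 8.
Eucla is UTC+8:45: 01:10 + 8:45 = 09:55 on May 8.

09:55 on May 8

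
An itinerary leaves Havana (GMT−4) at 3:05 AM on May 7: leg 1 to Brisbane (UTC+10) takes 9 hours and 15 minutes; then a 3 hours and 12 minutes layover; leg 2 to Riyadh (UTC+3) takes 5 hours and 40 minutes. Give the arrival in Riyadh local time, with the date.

4:12 AM on May 8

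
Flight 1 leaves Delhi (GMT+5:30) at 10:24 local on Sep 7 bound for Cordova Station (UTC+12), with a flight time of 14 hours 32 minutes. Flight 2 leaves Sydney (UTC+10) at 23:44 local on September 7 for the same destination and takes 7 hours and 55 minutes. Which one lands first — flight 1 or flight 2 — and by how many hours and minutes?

Flight 1 in UTC: 10:24 − 5:30 = 04:54 on Sep 7.
+14 hours 32 minutes → arrive 19:26 UTC on Sep 7.
Flight 2 in UTC: 23:44 − 10:00 = 13:44 on Sep 7.
+7 hours 55 minutes → arrive 21:39 UTC on Sep 7.
Flight 1 lands earlier by 2 hours 13 minutes.

the first, by 2 hours 13 minutes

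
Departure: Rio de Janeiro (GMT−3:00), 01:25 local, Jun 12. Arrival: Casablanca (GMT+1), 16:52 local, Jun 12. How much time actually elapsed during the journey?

11 hours 27 minutes

Casablanca is 4:00 ahead of Rio de Janeiro.
Clock-face elapsed time (ignoring zones) is 15 hours 27 minutes.
Actual elapsed = 15 hours 27 minutes − 4:00 = 11 hours 27 minutes.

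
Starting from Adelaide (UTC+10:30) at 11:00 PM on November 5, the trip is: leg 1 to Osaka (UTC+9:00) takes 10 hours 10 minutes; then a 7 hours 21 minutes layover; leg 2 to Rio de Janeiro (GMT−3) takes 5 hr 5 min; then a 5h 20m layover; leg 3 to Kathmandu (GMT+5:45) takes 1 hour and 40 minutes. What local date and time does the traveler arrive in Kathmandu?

11:51 PM on Nov 6

Convert departure to UTC: 11:00 PM − 10:30 = 12:30 PM UTC on Nov 5.
Add 10 hours 10 minutes leg 1 → 10:40 PM UTC.
Add 7 hours 21 minutes layover in Osaka → 6:01 AM UTC (Nov 6).
Add 5 hours and 5 minutes leg 2 → 11:06 AM UTC.
Add 5 hours 20 minutes layover in Rio de Janeiro → 4:26 PM UTC.
Add 1 hour 40 minutes leg 3 → 6:06 PM UTC.
Kathmandu is UTC+5:45, so local arrival = 6:06 PM + 5:45 = 11:51 PM on Nov 6.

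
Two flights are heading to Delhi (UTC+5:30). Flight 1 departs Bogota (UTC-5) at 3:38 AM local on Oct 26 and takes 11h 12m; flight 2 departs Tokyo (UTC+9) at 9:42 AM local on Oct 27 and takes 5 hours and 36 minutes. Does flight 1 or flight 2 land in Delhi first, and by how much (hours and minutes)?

Flight 1 in UTC: 3:38 AM + 5:00 = 8:38 AM on Oct 26.
+11 hours and 12 minutes → arrive 7:50 PM UTC on Oct 26.
Flight 2 in UTC: 9:42 AM − 9:00 = 12:42 AM on Oct 27.
+5 hours 36 minutes → arrive 6:18 AM UTC on Oct 27.
Flight 1 lands earlier by 10 hours 28 minutes.

the first, by 10 hours 28 minutes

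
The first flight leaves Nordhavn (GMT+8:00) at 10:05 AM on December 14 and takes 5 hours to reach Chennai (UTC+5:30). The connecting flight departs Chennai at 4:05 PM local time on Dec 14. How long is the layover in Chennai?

Convert departure to UTC: 10:05 AM − 8:00 = 2:05 AM UTC on Dec 14.
Add 5 hours flight time → 7:05 AM UTC.
Chennai is UTC+5:30, so local arrival = 7:05 AM + 5:30 = 12:35 PM on Dec 14.
Layover = 4:05 PM − 12:35 PM = 3 hours 30 minutes.

3 hours 30 minutes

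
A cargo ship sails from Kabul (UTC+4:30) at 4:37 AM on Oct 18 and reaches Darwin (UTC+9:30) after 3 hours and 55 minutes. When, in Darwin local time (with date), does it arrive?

Convert departure to UTC: 4:37 AM − 4:30 = 12:07 AM UTC on Oct 18.
Add 3 hours 55 minutes travel time → 4:02 AM UTC.
Darwin is UTC+9:30, so local arrival = 4:02 AM + 9:30 = 1:32 PM on Oct 18.

1:32 PM on October 18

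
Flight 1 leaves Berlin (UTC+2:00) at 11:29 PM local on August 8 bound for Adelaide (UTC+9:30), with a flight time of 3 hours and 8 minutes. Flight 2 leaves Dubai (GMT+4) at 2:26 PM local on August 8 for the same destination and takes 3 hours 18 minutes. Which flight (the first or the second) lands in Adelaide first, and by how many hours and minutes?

Flight 1 in UTC: 11:29 PM − 2:00 = 9:29 PM on Aug 8.
+3 hours and 8 minutes → arrive 12:37 AM UTC on Aug 9.
Flight 2 in UTC: 2:26 PM − 4:00 = 10:26 AM on Aug 8.
+3 hours 18 minutes → arrive 1:44 PM UTC on Aug 8.
Flight 2 lands earlier by 10 hours 53 minutes.

the second, by 10 hours 53 minutes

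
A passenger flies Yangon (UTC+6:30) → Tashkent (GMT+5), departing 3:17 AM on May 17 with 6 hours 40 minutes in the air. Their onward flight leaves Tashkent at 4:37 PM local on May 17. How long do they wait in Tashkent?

8 hours 10 minutes

Convert departure to UTC: 3:17 AM − 6:30 = 8:47 PM UTC on May 16.
Add 6 hours 40 minutes flight time → 3:27 AM UTC (May 17).
Tashkent is UTC+5:00, so local arrival = 3:27 AM + 5:00 = 8:27 AM on May 17.
Layover = 4:37 PM − 8:27 AM = 8 hours 10 minutes.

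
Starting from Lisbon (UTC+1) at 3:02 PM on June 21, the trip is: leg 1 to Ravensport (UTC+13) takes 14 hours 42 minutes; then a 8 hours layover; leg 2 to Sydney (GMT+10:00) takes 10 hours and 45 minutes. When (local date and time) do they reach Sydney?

9:29 AM on June 23

Convert departure to UTC: 3:02 PM − 1:00 = 2:02 PM UTC on Jun 21.
Add 14 hours 42 minutes leg 1 → 4:44 AM UTC (Jun 22).
Add 8 hours layover in Ravensport → 12:44 PM UTC.
Add 10 hours and 45 minutes leg 2 → 11:29 PM UTC.
Sydney is UTC+10:00, so local arrival = 11:29 PM + 10:00 = 9:29 AM on Jun 23.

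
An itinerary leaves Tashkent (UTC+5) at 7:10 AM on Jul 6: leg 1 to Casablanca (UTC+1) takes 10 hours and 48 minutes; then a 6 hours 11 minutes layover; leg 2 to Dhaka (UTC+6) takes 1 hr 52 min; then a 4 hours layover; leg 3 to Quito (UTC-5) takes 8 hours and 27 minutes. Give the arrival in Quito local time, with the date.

4:28 AM on July 7

Convert departure to UTC: 7:10 AM − 5:00 = 2:10 AM UTC on Jul 6.
Add 10 hours and 48 minutes leg 1 → 12:58 PM UTC.
Add 6 hours and 11 minutes layover in Casablanca → 7:09 PM UTC.
Add 1 hour 52 minutes leg 2 → 9:01 PM UTC.
Add 4 hours layover in Dhaka → 1:01 AM UTC (Jul 7).
Add 8 hours 27 minutes leg 3 → 9:28 AM UTC.
Quito is UTC−5:00, so local arrival = 9:28 AM − 5:00 = 4:28 AM on Jul 7.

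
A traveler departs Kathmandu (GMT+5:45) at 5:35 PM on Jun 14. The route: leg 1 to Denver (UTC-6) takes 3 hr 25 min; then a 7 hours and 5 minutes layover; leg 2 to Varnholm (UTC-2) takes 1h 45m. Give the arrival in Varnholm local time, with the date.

10:05 PM on June 14

Convert departure to UTC: 5:35 PM − 5:45 = 11:50 AM UTC on Jun 14.
Add 3 hours and 25 minutes leg 1 → 3:15 PM UTC.
Add 7 hours and 5 minutes layover in Denver → 10:20 PM UTC.
Add 1 hour 45 minutes leg 2 → 12:05 AM UTC (Jun 15).
Varnholm is UTC−2:00, so local arrival = 12:05 AM − 2:00 = 10:05 PM on Jun 14.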